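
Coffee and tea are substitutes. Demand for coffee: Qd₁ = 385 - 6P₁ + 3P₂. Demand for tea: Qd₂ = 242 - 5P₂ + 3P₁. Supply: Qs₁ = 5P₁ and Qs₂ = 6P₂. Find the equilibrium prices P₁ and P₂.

Market 1: 385 - 6P₁ + 3P₂ = 5P₁ → 11P₁ - 3P₂ = 385.
Market 2: 11P₂ - 3P₁ = 242.
Eliminating P₂: 11×(1) + 3×(2) gives 112P₁ = 4961, so P₁ = 4961/112.
Back-substitute into (2): P₂ = (242 + 3×4961/112) / 11 = 3817/112.

P₁ = 4961/112, P₂ = 3817/112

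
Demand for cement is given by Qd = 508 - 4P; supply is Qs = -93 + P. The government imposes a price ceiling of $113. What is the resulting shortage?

Shortage = 36

Equilibrium price would be P* = 120.2, so the ceiling at 113 binds.
At P = 113: Qd = 508 − 4(113) = 56, Qs = -93 + 1(113) = 20.
Shortage = 56 − 20 = 36.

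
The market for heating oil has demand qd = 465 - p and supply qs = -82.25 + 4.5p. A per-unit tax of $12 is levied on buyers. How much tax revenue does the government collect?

Pre-tax equilibrium: p* = 99.5, q* = 365.5.
Tax on buyers shifts demand to qd = 465 − 1(p + 12) = 453 - p.
453 - p = -82.25 + 4.5p gives seller price ps = 2141/22; buyers pay pb = 2141/22 + 12 = 2405/22.
New quantity: q = 465 − 1(2405/22) = 7825/22.
Revenue = 12 × 7825/22 = 46950/11.

Tax revenue = 46950/11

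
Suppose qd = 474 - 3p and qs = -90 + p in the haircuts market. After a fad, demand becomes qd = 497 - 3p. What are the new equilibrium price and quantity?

p' = 146.75, q' = 56.75

Original equilibrium: p* = 141, q* = 51.
New equilibrium: 497 - 3p = -90 + p, so 587 = 4p and p' = 146.75; q' = 497 − 3(146.75) = 56.75.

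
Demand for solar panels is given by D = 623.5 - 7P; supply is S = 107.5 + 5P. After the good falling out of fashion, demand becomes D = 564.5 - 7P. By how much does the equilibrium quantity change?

ΔQ = -295/12

Original equilibrium: P* = 43, Q* = 322.5.
New equilibrium: 564.5 - 7P = 107.5 + 5P, so 457 = 12P and P' = 457/12; Q' = 564.5 − 7(457/12) = 3575/12.
Change in quantity: 3575/12 − 322.5 = -295/12.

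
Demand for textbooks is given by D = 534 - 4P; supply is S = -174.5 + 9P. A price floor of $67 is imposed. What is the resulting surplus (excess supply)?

Surplus = 162.5

Equilibrium price would be P* = 54.5, so the floor at 67 binds.
At P = 67: D = 266, S = 428.5.
Surplus = 428.5 − 266 = 162.5.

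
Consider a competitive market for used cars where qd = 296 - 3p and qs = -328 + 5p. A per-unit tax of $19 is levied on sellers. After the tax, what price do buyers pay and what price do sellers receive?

Buyers pay $89.875, sellers receive $70.875

Pre-tax equilibrium: p* = 78, q* = 62.
Tax on sellers shifts supply to qs = -328 + 5(p − 19) = -423 + 5p.
296 - 3p = -423 + 5p gives buyer price pb = 89.875; sellers receive ps = 89.875 − 19 = 70.875.
New quantity: q = 296 − 3(89.875) = 26.375.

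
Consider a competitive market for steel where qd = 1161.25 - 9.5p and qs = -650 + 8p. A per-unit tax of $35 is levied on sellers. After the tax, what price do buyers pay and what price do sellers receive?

Buyers pay $119.5, sellers receive $84.5

Pre-tax equilibrium: p* = 103.5, q* = 178.
Tax on sellers shifts supply to qs = -650 + 8(p − 35) = -930 + 8p.
1161.25 - 9.5p = -930 + 8p gives buyer price pb = 119.5; sellers receive ps = 119.5 − 35 = 84.5.
New quantity: q = 1161.25 − 9.5(119.5) = 26.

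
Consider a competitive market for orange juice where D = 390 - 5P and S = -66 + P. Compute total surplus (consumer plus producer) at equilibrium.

Equilibrium: 390 - 5P = -66 + P gives P* = 76, Q* = 10.
Demand choke price: P = 78; supply starts at P = 66.
CS = ½(78 − 76)(10) = 10; PS = ½(76 − 66)(10) = 50.

Total surplus = 60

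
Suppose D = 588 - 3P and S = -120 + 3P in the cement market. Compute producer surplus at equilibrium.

Equilibrium: 588 - 3P = -120 + 3P gives P* = 118, Q* = 234.
Supply starts at P = 40 (where S = 0).
PS = ½(118 − 40)(234) = 9126.

Producer surplus = 9126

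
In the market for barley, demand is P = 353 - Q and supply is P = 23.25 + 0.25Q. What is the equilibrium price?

P* = 89.2

Set the two price expressions equal: 353 - Q = 23.25 + 0.25Q.
329.75 = 1.25Q, so Q* = 263.8.
P* = 353 − (1)(263.8) = 89.2.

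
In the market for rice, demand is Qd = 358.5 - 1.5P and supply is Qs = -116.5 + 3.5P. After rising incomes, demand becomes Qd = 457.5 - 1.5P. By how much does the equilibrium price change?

ΔP = 19.8

Original equilibrium: P* = 95, Q* = 216.
New equilibrium: 457.5 - 1.5P = -116.5 + 3.5P, so 574 = 5P and P' = 114.8; Q' = 457.5 − 1.5(114.8) = 285.3.
Change in price: 114.8 − 95 = 19.8.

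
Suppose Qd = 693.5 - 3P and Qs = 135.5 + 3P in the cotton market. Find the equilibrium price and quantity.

P* = 93, Q* = 414.5

Set Qd = Qs: 693.5 - 3P = 135.5 + 3P.
558 = 6P, so P* = 93.
Q* = 693.5 − 3(93) = 414.5.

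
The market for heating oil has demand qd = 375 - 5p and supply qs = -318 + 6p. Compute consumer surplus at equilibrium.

Equilibrium: 375 - 5p = -318 + 6p gives p* = 63, q* = 60.
Demand choke price (qd = 0): p = 75.
CS = ½(75 − 63)(60) = 360.

Consumer surplus = 360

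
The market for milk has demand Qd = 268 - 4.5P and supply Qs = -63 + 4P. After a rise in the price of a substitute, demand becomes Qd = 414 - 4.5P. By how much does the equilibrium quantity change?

ΔQ = 1168/17

Original equilibrium: P* = 662/17, Q* = 1577/17.
New equilibrium: 414 - 4.5P = -63 + 4P, so 477 = 8.5P and P' = 954/17; Q' = 414 − 4.5(954/17) = 2745/17.
Change in quantity: 2745/17 − 1577/17 = 1168/17.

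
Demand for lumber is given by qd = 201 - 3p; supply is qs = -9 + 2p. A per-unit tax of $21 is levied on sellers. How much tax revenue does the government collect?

Tax revenue = 1045.8

Pre-tax equilibrium: p* = 42, q* = 75.
Tax on sellers shifts supply to qs = -9 + 2(p − 21) = -51 + 2p.
201 - 3p = -51 + 2p gives buyer price pb = 50.4; sellers receive ps = 50.4 − 21 = 29.4.
New quantity: q = 201 − 3(50.4) = 49.8.
Revenue = 21 × 49.8 = 1045.8.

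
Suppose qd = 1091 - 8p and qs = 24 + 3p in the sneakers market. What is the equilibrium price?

Set qd = qs: 1091 - 8p = 24 + 3p.
1067 = 11p, so p* = 97.
q* = 1091 − 8(97) = 315.

p* = 97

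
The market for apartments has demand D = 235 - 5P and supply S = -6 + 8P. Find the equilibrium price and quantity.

P* = 241/13, Q* = 1850/13

Set D = S: 235 - 5P = -6 + 8P.
241 = 13P, so P* = 241/13.
Q* = 235 − 5(241/13) = 1850/13.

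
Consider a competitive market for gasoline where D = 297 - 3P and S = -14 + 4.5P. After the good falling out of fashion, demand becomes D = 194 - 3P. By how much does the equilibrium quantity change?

ΔQ = -61.8

Original equilibrium: P* = 622/15, Q* = 172.6.
New equilibrium: 194 - 3P = -14 + 4.5P, so 208 = 7.5P and P' = 416/15; Q' = 194 − 3(416/15) = 110.8.
Change in quantity: 110.8 − 172.6 = -61.8.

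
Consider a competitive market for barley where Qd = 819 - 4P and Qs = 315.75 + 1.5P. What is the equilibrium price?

Set Qd = Qs: 819 - 4P = 315.75 + 1.5P.
503.25 = 5.5P, so P* = 91.5.
Q* = 819 − 4(91.5) = 453.

P* = 91.5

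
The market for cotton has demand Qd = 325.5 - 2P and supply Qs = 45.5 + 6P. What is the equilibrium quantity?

Q* = 255.5

Set Qd = Qs: 325.5 - 2P = 45.5 + 6P.
280 = 8P, so P* = 35.
Q* = 325.5 − 2(35) = 255.5.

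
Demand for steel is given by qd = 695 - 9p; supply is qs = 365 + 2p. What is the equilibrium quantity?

q* = 425

Set qd = qs: 695 - 9p = 365 + 2p.
330 = 11p, so p* = 30.
q* = 695 − 9(30) = 425.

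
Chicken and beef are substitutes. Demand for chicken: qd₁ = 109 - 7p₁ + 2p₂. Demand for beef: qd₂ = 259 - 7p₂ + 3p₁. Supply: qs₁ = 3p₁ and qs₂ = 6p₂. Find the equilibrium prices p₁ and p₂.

Market 1: 109 - 7p₁ + 2p₂ = 3p₁ → 10p₁ - 2p₂ = 109.
Market 2: 13p₂ - 3p₁ = 259.
Eliminating p₂: 13×(1) + 2×(2) gives 124p₁ = 1935, so p₁ = 1935/124.
Back-substitute into (2): p₂ = (259 + 3×1935/124) / 13 = 2917/124.

p₁ = 1935/124, p₂ = 2917/124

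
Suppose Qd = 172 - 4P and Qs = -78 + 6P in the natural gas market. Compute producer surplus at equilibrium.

Equilibrium: 172 - 4P = -78 + 6P gives P* = 25, Q* = 72.
Supply starts at P = 13 (where Qs = 0).
PS = ½(25 − 13)(72) = 432.

Producer surplus = 432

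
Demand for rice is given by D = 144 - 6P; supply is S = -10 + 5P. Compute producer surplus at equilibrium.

Equilibrium: 144 - 6P = -10 + 5P gives P* = 14, Q* = 60.
Supply starts at P = 2 (where S = 0).
PS = ½(14 − 2)(60) = 360.

Producer surplus = 360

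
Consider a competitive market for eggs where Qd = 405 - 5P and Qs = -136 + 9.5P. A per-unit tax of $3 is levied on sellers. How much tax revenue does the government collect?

Tax revenue = 18150/29

Pre-tax equilibrium: P* = 1082/29, Q* = 6335/29.
Tax on sellers shifts supply to Qs = -136 + 9.5(P − 3) = -164.5 + 9.5P.
405 - 5P = -164.5 + 9.5P gives buyer price Pb = 1139/29; sellers receive Ps = 1139/29 − 3 = 1052/29.
New quantity: Q = 405 − 5(1139/29) = 6050/29.
Revenue = 3 × 6050/29 = 18150/29.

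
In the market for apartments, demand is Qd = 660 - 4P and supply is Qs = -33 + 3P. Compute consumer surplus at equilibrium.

Equilibrium: 660 - 4P = -33 + 3P gives P* = 99, Q* = 264.
Demand choke price (Qd = 0): P = 165.
CS = ½(165 − 99)(264) = 8712.

Consumer surplus = 8712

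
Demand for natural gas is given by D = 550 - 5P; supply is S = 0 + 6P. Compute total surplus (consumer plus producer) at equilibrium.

Equilibrium: 550 - 5P = 0 + 6P gives P* = 50, Q* = 300.
Demand choke price: P = 110; supply starts at P = 0.
CS = ½(110 − 50)(300) = 9000; PS = ½(50 − 0)(300) = 7500.

Total surplus = 16500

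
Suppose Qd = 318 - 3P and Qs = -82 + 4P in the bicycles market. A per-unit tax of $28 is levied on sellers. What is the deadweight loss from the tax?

Deadweight loss = 672

Pre-tax equilibrium: P* = 400/7, Q* = 1026/7.
Tax on sellers shifts supply to Qs = -82 + 4(P − 28) = -194 + 4P.
318 - 3P = -194 + 4P gives buyer price Pb = 512/7; sellers receive Ps = 512/7 − 28 = 316/7.
New quantity: Q = 318 − 3(512/7) = 690/7.
DWL = ½ × 28 × (1026/7 − 690/7) = 672.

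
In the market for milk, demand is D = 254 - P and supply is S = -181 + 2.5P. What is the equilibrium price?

P* = 870/7

Set D = S: 254 - P = -181 + 2.5P.
435 = 3.5P, so P* = 870/7.
Q* = 254 − 1(870/7) = 908/7.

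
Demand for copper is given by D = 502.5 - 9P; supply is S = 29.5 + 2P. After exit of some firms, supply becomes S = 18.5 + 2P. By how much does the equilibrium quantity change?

ΔQ = -9

Original equilibrium: P* = 43, Q* = 115.5.
New equilibrium: 502.5 - 9P = 18.5 + 2P, so 484 = 11P and P' = 44; Q' = 502.5 − 9(44) = 106.5.
Change in quantity: 106.5 − 115.5 = -9.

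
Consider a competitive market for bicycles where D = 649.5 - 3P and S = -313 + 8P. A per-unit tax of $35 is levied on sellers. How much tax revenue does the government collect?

Tax revenue = 119595/11

Pre-tax equilibrium: P* = 87.5, Q* = 387.
Tax on sellers shifts supply to S = -313 + 8(P − 35) = -593 + 8P.
649.5 - 3P = -593 + 8P gives buyer price Pb = 2485/22; sellers receive Ps = 2485/22 − 35 = 1715/22.
New quantity: Q = 649.5 − 3(2485/22) = 3417/11.
Revenue = 35 × 3417/11 = 119595/11.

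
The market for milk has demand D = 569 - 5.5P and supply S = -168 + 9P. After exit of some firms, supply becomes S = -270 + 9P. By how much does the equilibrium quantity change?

ΔQ = -1122/29

Original equilibrium: P* = 1474/29, Q* = 8394/29.
New equilibrium: 569 - 5.5P = -270 + 9P, so 839 = 14.5P and P' = 1678/29; Q' = 569 − 5.5(1678/29) = 7272/29.
Change in quantity: 7272/29 − 8394/29 = -1122/29.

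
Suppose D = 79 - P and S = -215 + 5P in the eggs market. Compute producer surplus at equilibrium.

Producer surplus = 90

Equilibrium: 79 - P = -215 + 5P gives P* = 49, Q* = 30.
Supply starts at P = 43 (where S = 0).
PS = ½(49 − 43)(30) = 90.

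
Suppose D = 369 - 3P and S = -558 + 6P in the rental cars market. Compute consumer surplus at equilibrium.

Consumer surplus = 600

Equilibrium: 369 - 3P = -558 + 6P gives P* = 103, Q* = 60.
Demand choke price (D = 0): P = 123.
CS = ½(123 − 103)(60) = 600.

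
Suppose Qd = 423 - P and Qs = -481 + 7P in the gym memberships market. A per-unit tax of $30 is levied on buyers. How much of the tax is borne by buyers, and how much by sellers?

Pre-tax equilibrium: P* = 113, Q* = 310.
Tax on buyers shifts demand to Qd = 423 − 1(P + 30) = 393 - P.
393 - P = -481 + 7P gives seller price Ps = 109.25; buyers pay Pb = 109.25 + 30 = 139.25.
New quantity: Q = 423 − 1(139.25) = 283.75.
Buyer burden = 139.25 − 113 = 26.25; seller burden = 113 − 109.25 = 3.75.

Buyers bear $26.25, sellers bear $3.75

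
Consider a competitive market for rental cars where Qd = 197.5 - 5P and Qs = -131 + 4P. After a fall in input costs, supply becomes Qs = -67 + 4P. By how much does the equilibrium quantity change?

ΔQ = 320/9

Original equilibrium: P* = 36.5, Q* = 15.
New equilibrium: 197.5 - 5P = -67 + 4P, so 264.5 = 9P and P' = 529/18; Q' = 197.5 − 5(529/18) = 455/9.
Change in quantity: 455/9 − 15 = 320/9.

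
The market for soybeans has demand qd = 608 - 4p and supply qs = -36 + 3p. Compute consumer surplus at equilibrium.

Consumer surplus = 7200

Equilibrium: 608 - 4p = -36 + 3p gives p* = 92, q* = 240.
Demand choke price (qd = 0): p = 152.
CS = ½(152 − 92)(240) = 7200.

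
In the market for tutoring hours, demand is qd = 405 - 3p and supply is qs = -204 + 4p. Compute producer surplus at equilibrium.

Equilibrium: 405 - 3p = -204 + 4p gives p* = 87, q* = 144.
Supply starts at p = 51 (where qs = 0).
PS = ½(87 − 51)(144) = 2592.

Producer surplus = 2592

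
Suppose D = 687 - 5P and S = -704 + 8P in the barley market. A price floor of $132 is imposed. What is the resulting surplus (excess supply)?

Equilibrium price would be P* = 107, so the floor at 132 binds.
At P = 132: D = 27, S = 352.
Surplus = 352 − 27 = 325.

Surplus = 325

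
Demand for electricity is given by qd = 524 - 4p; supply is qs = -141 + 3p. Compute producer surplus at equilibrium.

Equilibrium: 524 - 4p = -141 + 3p gives p* = 95, q* = 144.
Supply starts at p = 47 (where qs = 0).
PS = ½(95 − 47)(144) = 3456.

Producer surplus = 3456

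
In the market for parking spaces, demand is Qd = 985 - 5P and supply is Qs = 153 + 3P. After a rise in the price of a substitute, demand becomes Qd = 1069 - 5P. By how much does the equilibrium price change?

Original equilibrium: P* = 104, Q* = 465.
New equilibrium: 1069 - 5P = 153 + 3P, so 916 = 8P and P' = 114.5; Q' = 1069 − 5(114.5) = 496.5.
Change in price: 114.5 − 104 = 10.5.

ΔP = 10.5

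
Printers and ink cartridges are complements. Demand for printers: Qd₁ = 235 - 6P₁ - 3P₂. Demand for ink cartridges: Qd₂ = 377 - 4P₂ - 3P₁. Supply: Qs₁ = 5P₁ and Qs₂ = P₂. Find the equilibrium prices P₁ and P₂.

P₁ = 22/23, P₂ = 1721/23

Market 1: 235 - 6P₁ - 3P₂ = 5P₁ → 11P₁ + 3P₂ = 235.
Market 2: 5P₂ + 3P₁ = 377.
Eliminating P₂: 5×(1) − 3×(2) gives 46P₁ = 44, so P₁ = 22/23.
Back-substitute into (2): P₂ = (377 − 3×22/23) / 5 = 1721/23.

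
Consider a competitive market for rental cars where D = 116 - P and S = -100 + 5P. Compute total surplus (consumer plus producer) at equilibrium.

Equilibrium: 116 - P = -100 + 5P gives P* = 36, Q* = 80.
Demand choke price: P = 116; supply starts at P = 20.
CS = ½(116 − 36)(80) = 3200; PS = ½(36 − 20)(80) = 640.

Total surplus = 3840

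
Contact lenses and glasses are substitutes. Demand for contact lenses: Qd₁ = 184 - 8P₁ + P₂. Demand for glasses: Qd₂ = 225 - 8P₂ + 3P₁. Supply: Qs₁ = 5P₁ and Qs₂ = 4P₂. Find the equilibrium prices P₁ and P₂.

Market 1: 184 - 8P₁ + P₂ = 5P₁ → 13P₁ - P₂ = 184.
Market 2: 12P₂ - 3P₁ = 225.
Eliminating P₂: 12×(1) + 1×(2) gives 153P₁ = 2433, so P₁ = 811/51.
Back-substitute into (2): P₂ = (225 + 3×811/51) / 12 = 1159/51.

P₁ = 811/51, P₂ = 1159/51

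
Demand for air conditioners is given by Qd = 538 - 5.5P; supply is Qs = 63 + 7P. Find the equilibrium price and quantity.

P* = 38, Q* = 329

Set Qd = Qs: 538 - 5.5P = 63 + 7P.
475 = 12.5P, so P* = 38.
Q* = 538 − 5.5(38) = 329.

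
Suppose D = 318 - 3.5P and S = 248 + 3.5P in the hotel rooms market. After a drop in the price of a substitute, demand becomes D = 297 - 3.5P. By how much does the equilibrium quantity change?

Original equilibrium: P* = 10, Q* = 283.
New equilibrium: 297 - 3.5P = 248 + 3.5P, so 49 = 7P and P' = 7; Q' = 297 − 3.5(7) = 272.5.
Change in quantity: 272.5 − 283 = -10.5.

ΔQ = -10.5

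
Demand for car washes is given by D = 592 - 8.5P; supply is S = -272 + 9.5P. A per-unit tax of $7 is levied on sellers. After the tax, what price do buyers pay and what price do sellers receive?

Buyers pay 1861/36, sellers receive 1609/36

Pre-tax equilibrium: P* = 48, Q* = 184.
Tax on sellers shifts supply to S = -272 + 9.5(P − 7) = -338.5 + 9.5P.
592 - 8.5P = -338.5 + 9.5P gives buyer price Pb = 1861/36; sellers receive Ps = 1861/36 − 7 = 1609/36.
New quantity: Q = 592 − 8.5(1861/36) = 10987/72.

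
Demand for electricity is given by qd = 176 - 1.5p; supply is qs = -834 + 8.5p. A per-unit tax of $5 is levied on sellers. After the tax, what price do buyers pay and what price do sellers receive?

Buyers pay $105.25, sellers receive $100.25

Pre-tax equilibrium: p* = 101, q* = 24.5.
Tax on sellers shifts supply to qs = -834 + 8.5(p − 5) = -876.5 + 8.5p.
176 - 1.5p = -876.5 + 8.5p gives buyer price pb = 105.25; sellers receive ps = 105.25 − 5 = 100.25.
New quantity: q = 176 − 1.5(105.25) = 18.125.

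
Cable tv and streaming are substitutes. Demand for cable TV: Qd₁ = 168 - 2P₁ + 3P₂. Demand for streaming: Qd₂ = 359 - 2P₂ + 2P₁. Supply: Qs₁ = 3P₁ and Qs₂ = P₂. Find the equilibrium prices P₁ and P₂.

Market 1: 168 - 2P₁ + 3P₂ = 3P₁ → 5P₁ - 3P₂ = 168.
Market 2: 3P₂ - 2P₁ = 359.
Eliminating P₂: 3×(1) + 3×(2) gives 9P₁ = 1581, so P₁ = 527/3.
Back-substitute into (2): P₂ = (359 + 2×527/3) / 3 = 2131/9.

P₁ = 527/3, P₂ = 2131/9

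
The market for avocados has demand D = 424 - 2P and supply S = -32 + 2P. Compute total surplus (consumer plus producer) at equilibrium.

Total surplus = 19208

Equilibrium: 424 - 2P = -32 + 2P gives P* = 114, Q* = 196.
Demand choke price: P = 212; supply starts at P = 16.
CS = ½(212 − 114)(196) = 9604; PS = ½(114 − 16)(196) = 9604.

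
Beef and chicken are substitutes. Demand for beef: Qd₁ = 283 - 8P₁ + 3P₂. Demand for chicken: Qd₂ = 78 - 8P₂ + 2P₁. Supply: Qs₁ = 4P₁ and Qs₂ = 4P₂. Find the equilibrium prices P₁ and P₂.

Market 1: 283 - 8P₁ + 3P₂ = 4P₁ → 12P₁ - 3P₂ = 283.
Market 2: 12P₂ - 2P₁ = 78.
Eliminating P₂: 12×(1) + 3×(2) gives 138P₁ = 3630, so P₁ = 605/23.
Back-substitute into (2): P₂ = (78 + 2×605/23) / 12 = 751/69.

P₁ = 605/23, P₂ = 751/69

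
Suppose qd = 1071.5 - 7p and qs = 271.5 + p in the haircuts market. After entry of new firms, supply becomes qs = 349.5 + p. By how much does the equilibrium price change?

Δp = -9.75

Original equilibrium: p* = 100, q* = 371.5.
New equilibrium: 1071.5 - 7p = 349.5 + p, so 722 = 8p and p' = 90.25; q' = 1071.5 − 7(90.25) = 439.75.
Change in price: 90.25 − 100 = -9.75.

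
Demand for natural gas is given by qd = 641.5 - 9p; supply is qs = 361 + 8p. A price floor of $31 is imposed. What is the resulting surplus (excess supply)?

Surplus = 246.5

Equilibrium price would be p* = 16.5, so the floor at 31 binds.
At p = 31: qd = 362.5, qs = 609.
Surplus = 609 − 362.5 = 246.5.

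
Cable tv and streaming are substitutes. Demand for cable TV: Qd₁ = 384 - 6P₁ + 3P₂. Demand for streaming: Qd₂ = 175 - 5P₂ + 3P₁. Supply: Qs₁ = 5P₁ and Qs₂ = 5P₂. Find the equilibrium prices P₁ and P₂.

Market 1: 384 - 6P₁ + 3P₂ = 5P₁ → 11P₁ - 3P₂ = 384.
Market 2: 10P₂ - 3P₁ = 175.
Eliminating P₂: 10×(1) + 3×(2) gives 101P₁ = 4365, so P₁ = 4365/101.
Back-substitute into (2): P₂ = (175 + 3×4365/101) / 10 = 3077/101.

P₁ = 4365/101, P₂ = 3077/101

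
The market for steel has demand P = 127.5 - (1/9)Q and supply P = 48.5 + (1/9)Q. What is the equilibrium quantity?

Set the two price expressions equal: 127.5 - (1/9)Q = 48.5 + (1/9)Q.
79 = (2/9)Q, so Q* = 355.5.
P* = 127.5 − (1/9)(355.5) = 88.

Q* = 355.5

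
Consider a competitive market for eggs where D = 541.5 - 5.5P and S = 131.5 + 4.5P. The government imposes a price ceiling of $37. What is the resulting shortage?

Equilibrium price would be P* = 41, so the ceiling at 37 binds.
At P = 37: D = 541.5 − 5.5(37) = 338, S = 131.5 + 4.5(37) = 298.
Shortage = 338 − 298 = 40.

Shortage = 40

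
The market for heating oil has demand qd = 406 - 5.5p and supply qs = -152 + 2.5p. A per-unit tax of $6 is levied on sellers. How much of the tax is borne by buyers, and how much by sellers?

Pre-tax equilibrium: p* = 69.75, q* = 22.375.
Tax on sellers shifts supply to qs = -152 + 2.5(p − 6) = -167 + 2.5p.
406 - 5.5p = -167 + 2.5p gives buyer price pb = 71.625; sellers receive ps = 71.625 − 6 = 65.625.
New quantity: q = 406 − 5.5(71.625) = 12.0625.
Buyer burden = 71.625 − 69.75 = 1.875; seller burden = 69.75 − 65.625 = 4.125.

Buyers bear $1.875, sellers bear $4.125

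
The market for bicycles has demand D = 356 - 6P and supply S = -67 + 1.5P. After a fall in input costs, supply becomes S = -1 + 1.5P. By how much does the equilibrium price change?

Original equilibrium: P* = 56.4, Q* = 17.6.
New equilibrium: 356 - 6P = -1 + 1.5P, so 357 = 7.5P and P' = 47.6; Q' = 356 − 6(47.6) = 70.4.
Change in price: 47.6 − 56.4 = -8.8.

ΔP = -8.8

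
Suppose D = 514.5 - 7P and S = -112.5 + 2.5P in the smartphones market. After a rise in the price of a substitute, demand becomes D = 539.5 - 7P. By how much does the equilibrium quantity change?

Original equilibrium: P* = 66, Q* = 52.5.
New equilibrium: 539.5 - 7P = -112.5 + 2.5P, so 652 = 9.5P and P' = 1304/19; Q' = 539.5 − 7(1304/19) = 2245/38.
Change in quantity: 2245/38 − 52.5 = 125/19.

ΔQ = 125/19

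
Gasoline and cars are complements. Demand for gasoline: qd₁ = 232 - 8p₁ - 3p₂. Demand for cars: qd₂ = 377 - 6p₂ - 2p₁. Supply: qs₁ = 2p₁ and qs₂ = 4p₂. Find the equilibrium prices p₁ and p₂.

Market 1: 232 - 8p₁ - 3p₂ = 2p₁ → 10p₁ + 3p₂ = 232.
Market 2: 10p₂ + 2p₁ = 377.
Eliminating p₂: 10×(1) − 3×(2) gives 94p₁ = 1189, so p₁ = 1189/94.
Back-substitute into (2): p₂ = (377 − 2×1189/94) / 10 = 1653/47.

p₁ = 1189/94, p₂ = 1653/47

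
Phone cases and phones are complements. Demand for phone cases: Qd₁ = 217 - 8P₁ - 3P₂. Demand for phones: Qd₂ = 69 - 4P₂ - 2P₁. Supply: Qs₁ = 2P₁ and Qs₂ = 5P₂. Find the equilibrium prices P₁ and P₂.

Market 1: 217 - 8P₁ - 3P₂ = 2P₁ → 10P₁ + 3P₂ = 217.
Market 2: 9P₂ + 2P₁ = 69.
Eliminating P₂: 9×(1) − 3×(2) gives 84P₁ = 1746, so P₁ = 291/14.
Back-substitute into (2): P₂ = (69 − 2×291/14) / 9 = 64/21.

P₁ = 291/14, P₂ = 64/21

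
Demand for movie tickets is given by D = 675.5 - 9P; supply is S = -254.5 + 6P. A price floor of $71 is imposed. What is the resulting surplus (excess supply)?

Surplus = 135

Equilibrium price would be P* = 62, so the floor at 71 binds.
At P = 71: D = 36.5, S = 171.5.
Surplus = 171.5 − 36.5 = 135.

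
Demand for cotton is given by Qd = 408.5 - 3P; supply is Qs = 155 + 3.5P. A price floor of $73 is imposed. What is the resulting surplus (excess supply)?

Equilibrium price would be P* = 39, so the floor at 73 binds.
At P = 73: Qd = 189.5, Qs = 410.5.
Surplus = 410.5 − 189.5 = 221.

Surplus = 221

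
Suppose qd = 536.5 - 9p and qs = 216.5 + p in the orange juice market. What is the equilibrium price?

p* = 32

Set qd = qs: 536.5 - 9p = 216.5 + p.
320 = 10p, so p* = 32.
q* = 536.5 − 9(32) = 248.5.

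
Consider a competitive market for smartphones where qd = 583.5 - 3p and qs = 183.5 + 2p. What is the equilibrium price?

p* = 80

Set qd = qs: 583.5 - 3p = 183.5 + 2p.
400 = 5p, so p* = 80.
q* = 583.5 − 3(80) = 343.5.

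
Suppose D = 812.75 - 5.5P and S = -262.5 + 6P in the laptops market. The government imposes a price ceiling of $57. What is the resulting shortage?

Equilibrium price would be P* = 93.5, so the ceiling at 57 binds.
At P = 57: D = 812.75 − 5.5(57) = 499.25, S = -262.5 + 6(57) = 79.5.
Shortage = 499.25 − 79.5 = 419.75.

Shortage = 419.75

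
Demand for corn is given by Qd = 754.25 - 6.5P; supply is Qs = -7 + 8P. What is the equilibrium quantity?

Q* = 413

Set Qd = Qs: 754.25 - 6.5P = -7 + 8P.
761.25 = 14.5P, so P* = 52.5.
Q* = 754.25 − 6.5(52.5) = 413.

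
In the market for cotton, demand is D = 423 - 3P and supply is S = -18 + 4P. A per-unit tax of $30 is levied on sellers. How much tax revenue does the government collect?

Pre-tax equilibrium: P* = 63, Q* = 234.
Tax on sellers shifts supply to S = -18 + 4(P − 30) = -138 + 4P.
423 - 3P = -138 + 4P gives buyer price Pb = 561/7; sellers receive Ps = 561/7 − 30 = 351/7.
New quantity: Q = 423 − 3(561/7) = 1278/7.
Revenue = 30 × 1278/7 = 38340/7.

Tax revenue = 38340/7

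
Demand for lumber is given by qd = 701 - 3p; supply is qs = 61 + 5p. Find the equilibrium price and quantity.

Set qd = qs: 701 - 3p = 61 + 5p.
640 = 8p, so p* = 80.
q* = 701 − 3(80) = 461.

p* = 80, q* = 461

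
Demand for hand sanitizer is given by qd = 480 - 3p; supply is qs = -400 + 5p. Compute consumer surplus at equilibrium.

Equilibrium: 480 - 3p = -400 + 5p gives p* = 110, q* = 150.
Demand choke price (qd = 0): p = 160.
CS = ½(160 − 110)(150) = 3750.

Consumer surplus = 3750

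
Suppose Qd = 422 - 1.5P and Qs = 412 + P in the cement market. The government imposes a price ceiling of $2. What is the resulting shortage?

Equilibrium price would be P* = 4, so the ceiling at 2 binds.
At P = 2: Qd = 422 − 1.5(2) = 419, Qs = 412 + 1(2) = 414.
Shortage = 419 − 414 = 5.

Shortage = 5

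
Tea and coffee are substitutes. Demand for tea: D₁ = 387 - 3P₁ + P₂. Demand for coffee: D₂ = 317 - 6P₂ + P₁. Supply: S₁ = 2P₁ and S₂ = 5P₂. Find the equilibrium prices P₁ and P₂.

Market 1: 387 - 3P₁ + P₂ = 2P₁ → 5P₁ - P₂ = 387.
Market 2: 11P₂ - P₁ = 317.
Eliminating P₂: 11×(1) + 1×(2) gives 54P₁ = 4574, so P₁ = 2287/27.
Back-substitute into (2): P₂ = (317 + 1×2287/27) / 11 = 986/27.

P₁ = 2287/27, P₂ = 986/27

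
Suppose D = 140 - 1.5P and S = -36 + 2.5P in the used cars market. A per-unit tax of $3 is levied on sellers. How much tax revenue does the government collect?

Pre-tax equilibrium: P* = 44, Q* = 74.
Tax on sellers shifts supply to S = -36 + 2.5(P − 3) = -43.5 + 2.5P.
140 - 1.5P = -43.5 + 2.5P gives buyer price Pb = 45.875; sellers receive Ps = 45.875 − 3 = 42.875.
New quantity: Q = 140 − 1.5(45.875) = 71.1875.
Revenue = 3 × 71.1875 = 213.5625.

Tax revenue = 213.5625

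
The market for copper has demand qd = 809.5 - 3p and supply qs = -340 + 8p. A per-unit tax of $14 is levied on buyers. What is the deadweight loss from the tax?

Deadweight loss = 2352/11

Pre-tax equilibrium: p* = 104.5, q* = 496.
Tax on buyers shifts demand to qd = 809.5 − 3(p + 14) = 767.5 - 3p.
767.5 - 3p = -340 + 8p gives seller price ps = 2215/22; buyers pay pb = 2215/22 + 14 = 2523/22.
New quantity: q = 809.5 − 3(2523/22) = 5120/11.
DWL = ½ × 14 × (496 − 5120/11) = 2352/11.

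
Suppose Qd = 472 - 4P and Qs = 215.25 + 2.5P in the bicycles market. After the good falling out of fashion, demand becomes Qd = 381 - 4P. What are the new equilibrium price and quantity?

Original equilibrium: P* = 39.5, Q* = 314.
New equilibrium: 381 - 4P = 215.25 + 2.5P, so 165.75 = 6.5P and P' = 25.5; Q' = 381 − 4(25.5) = 279.

P' = 25.5, Q' = 279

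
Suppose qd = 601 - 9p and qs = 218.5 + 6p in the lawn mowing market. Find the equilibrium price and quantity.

Set qd = qs: 601 - 9p = 218.5 + 6p.
382.5 = 15p, so p* = 25.5.
q* = 601 − 9(25.5) = 371.5.

p* = 25.5, q* = 371.5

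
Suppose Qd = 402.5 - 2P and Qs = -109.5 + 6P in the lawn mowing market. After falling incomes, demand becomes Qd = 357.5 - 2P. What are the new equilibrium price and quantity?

Original equilibrium: P* = 64, Q* = 274.5.
New equilibrium: 357.5 - 2P = -109.5 + 6P, so 467 = 8P and P' = 58.375; Q' = 357.5 − 2(58.375) = 240.75.

P' = 58.375, Q' = 240.75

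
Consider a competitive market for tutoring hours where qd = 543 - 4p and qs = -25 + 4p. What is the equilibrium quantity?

Set qd = qs: 543 - 4p = -25 + 4p.
568 = 8p, so p* = 71.
q* = 543 − 4(71) = 259.

q* = 259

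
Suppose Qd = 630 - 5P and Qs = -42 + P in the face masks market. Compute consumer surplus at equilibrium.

Consumer surplus = 490

Equilibrium: 630 - 5P = -42 + P gives P* = 112, Q* = 70.
Demand choke price (Qd = 0): P = 126.
CS = ½(126 − 112)(70) = 490.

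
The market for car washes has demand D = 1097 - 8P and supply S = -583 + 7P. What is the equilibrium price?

P* = 112

Set D = S: 1097 - 8P = -583 + 7P.
1680 = 15P, so P* = 112.
Q* = 1097 − 8(112) = 201.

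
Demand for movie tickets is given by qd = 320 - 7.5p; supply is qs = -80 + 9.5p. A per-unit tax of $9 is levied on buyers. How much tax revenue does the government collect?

Tax revenue = 64755/68

Pre-tax equilibrium: p* = 400/17, q* = 2440/17.
Tax on buyers shifts demand to qd = 320 − 7.5(p + 9) = 252.5 - 7.5p.
252.5 - 7.5p = -80 + 9.5p gives seller price ps = 665/34; buyers pay pb = 665/34 + 9 = 971/34.
New quantity: q = 320 − 7.5(971/34) = 7195/68.
Revenue = 9 × 7195/68 = 64755/68.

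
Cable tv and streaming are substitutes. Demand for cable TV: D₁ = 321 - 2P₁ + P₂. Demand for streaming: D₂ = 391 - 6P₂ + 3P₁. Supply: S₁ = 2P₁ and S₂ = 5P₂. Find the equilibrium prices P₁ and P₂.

Market 1: 321 - 2P₁ + P₂ = 2P₁ → 4P₁ - P₂ = 321.
Market 2: 11P₂ - 3P₁ = 391.
Eliminating P₂: 11×(1) + 1×(2) gives 41P₁ = 3922, so P₁ = 3922/41.
Back-substitute into (2): P₂ = (391 + 3×3922/41) / 11 = 2527/41.

P₁ = 3922/41, P₂ = 2527/41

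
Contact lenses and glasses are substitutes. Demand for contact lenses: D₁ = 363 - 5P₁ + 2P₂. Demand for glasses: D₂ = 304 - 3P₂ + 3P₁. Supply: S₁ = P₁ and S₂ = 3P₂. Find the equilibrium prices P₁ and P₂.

Market 1: 363 - 5P₁ + 2P₂ = P₁ → 6P₁ - 2P₂ = 363.
Market 2: 6P₂ - 3P₁ = 304.
Eliminating P₂: 6×(1) + 2×(2) gives 30P₁ = 2786, so P₁ = 1393/15.
Back-substitute into (2): P₂ = (304 + 3×1393/15) / 6 = 97.1.

P₁ = 1393/15, P₂ = 97.1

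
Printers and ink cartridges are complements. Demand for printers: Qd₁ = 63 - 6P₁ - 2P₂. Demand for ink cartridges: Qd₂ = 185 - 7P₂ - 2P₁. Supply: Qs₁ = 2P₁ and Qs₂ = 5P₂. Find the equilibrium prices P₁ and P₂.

P₁ = 193/46, P₂ = 677/46

Market 1: 63 - 6P₁ - 2P₂ = 2P₁ → 8P₁ + 2P₂ = 63.
Market 2: 12P₂ + 2P₁ = 185.
Eliminating P₂: 12×(1) − 2×(2) gives 92P₁ = 386, so P₁ = 193/46.
Back-substitute into (2): P₂ = (185 − 2×193/46) / 12 = 677/46.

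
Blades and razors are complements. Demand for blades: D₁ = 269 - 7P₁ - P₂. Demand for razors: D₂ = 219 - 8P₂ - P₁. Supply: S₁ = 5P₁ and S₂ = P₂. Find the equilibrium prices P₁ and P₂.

P₁ = 2202/107, P₂ = 2359/107

Market 1: 269 - 7P₁ - P₂ = 5P₁ → 12P₁ + P₂ = 269.
Market 2: 9P₂ + P₁ = 219.
Eliminating P₂: 9×(1) − 1×(2) gives 107P₁ = 2202, so P₁ = 2202/107.
Back-substitute into (2): P₂ = (219 − 1×2202/107) / 9 = 2359/107.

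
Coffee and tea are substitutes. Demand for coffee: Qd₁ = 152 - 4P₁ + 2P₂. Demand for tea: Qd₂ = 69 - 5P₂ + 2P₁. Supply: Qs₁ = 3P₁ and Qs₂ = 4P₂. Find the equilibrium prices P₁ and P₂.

P₁ = 1506/59, P₂ = 787/59

Market 1: 152 - 4P₁ + 2P₂ = 3P₁ → 7P₁ - 2P₂ = 152.
Market 2: 9P₂ - 2P₁ = 69.
Eliminating P₂: 9×(1) + 2×(2) gives 59P₁ = 1506, so P₁ = 1506/59.
Back-substitute into (2): P₂ = (69 + 2×1506/59) / 9 = 787/59.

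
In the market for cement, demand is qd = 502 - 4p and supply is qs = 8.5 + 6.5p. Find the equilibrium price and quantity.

p* = 47, q* = 314

Set qd = qs: 502 - 4p = 8.5 + 6.5p.
493.5 = 10.5p, so p* = 47.
q* = 502 − 4(47) = 314.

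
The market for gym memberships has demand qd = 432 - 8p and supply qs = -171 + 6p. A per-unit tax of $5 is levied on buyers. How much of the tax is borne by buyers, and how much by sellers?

Buyers bear 15/7, sellers bear 20/7

Pre-tax equilibrium: p* = 603/14, q* = 612/7.
Tax on buyers shifts demand to qd = 432 − 8(p + 5) = 392 - 8p.
392 - 8p = -171 + 6p gives seller price ps = 563/14; buyers pay pb = 563/14 + 5 = 633/14.
New quantity: q = 432 − 8(633/14) = 492/7.
Buyer burden = 633/14 − 603/14 = 15/7; seller burden = 603/14 − 563/14 = 20/7.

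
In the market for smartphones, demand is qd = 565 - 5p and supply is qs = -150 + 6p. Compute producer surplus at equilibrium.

Producer surplus = 4800

Equilibrium: 565 - 5p = -150 + 6p gives p* = 65, q* = 240.
Supply starts at p = 25 (where qs = 0).
PS = ½(65 − 25)(240) = 4800.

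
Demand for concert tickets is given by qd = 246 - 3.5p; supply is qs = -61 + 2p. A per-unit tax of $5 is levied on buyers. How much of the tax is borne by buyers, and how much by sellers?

Buyers bear 20/11, sellers bear 35/11

Pre-tax equilibrium: p* = 614/11, q* = 557/11.
Tax on buyers shifts demand to qd = 246 − 3.5(p + 5) = 228.5 - 3.5p.
228.5 - 3.5p = -61 + 2p gives seller price ps = 579/11; buyers pay pb = 579/11 + 5 = 634/11.
New quantity: q = 246 − 3.5(634/11) = 487/11.
Buyer burden = 634/11 − 614/11 = 20/11; seller burden = 614/11 − 579/11 = 35/11.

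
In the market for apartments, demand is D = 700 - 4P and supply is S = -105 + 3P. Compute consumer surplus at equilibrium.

Equilibrium: 700 - 4P = -105 + 3P gives P* = 115, Q* = 240.
Demand choke price (D = 0): P = 175.
CS = ½(175 − 115)(240) = 7200.

Consumer surplus = 7200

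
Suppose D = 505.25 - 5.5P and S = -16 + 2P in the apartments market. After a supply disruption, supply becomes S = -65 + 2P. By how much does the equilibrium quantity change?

ΔQ = -539/15

Original equilibrium: P* = 69.5, Q* = 123.
New equilibrium: 505.25 - 5.5P = -65 + 2P, so 570.25 = 7.5P and P' = 2281/30; Q' = 505.25 − 5.5(2281/30) = 1306/15.
Change in quantity: 1306/15 − 123 = -539/15.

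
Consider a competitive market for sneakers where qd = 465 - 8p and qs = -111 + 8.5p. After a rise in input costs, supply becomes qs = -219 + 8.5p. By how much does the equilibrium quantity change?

Original equilibrium: p* = 384/11, q* = 2043/11.
New equilibrium: 465 - 8p = -219 + 8.5p, so 684 = 16.5p and p' = 456/11; q' = 465 − 8(456/11) = 1467/11.
Change in quantity: 1467/11 − 2043/11 = -576/11.

Δq = -576/11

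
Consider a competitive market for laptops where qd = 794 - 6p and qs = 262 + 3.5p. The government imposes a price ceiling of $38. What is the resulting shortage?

Shortage = 171

Equilibrium price would be p* = 56, so the ceiling at 38 binds.
At p = 38: qd = 794 − 6(38) = 566, qs = 262 + 3.5(38) = 395.
Shortage = 566 − 395 = 171.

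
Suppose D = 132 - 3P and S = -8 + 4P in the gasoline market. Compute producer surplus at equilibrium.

Producer surplus = 648

Equilibrium: 132 - 3P = -8 + 4P gives P* = 20, Q* = 72.
Supply starts at P = 2 (where S = 0).
PS = ½(20 − 2)(72) = 648.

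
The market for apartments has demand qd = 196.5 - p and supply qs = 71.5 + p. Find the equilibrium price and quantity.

p* = 62.5, q* = 134

Set qd = qs: 196.5 - p = 71.5 + p.
125 = 2p, so p* = 62.5.
q* = 196.5 − 1(62.5) = 134.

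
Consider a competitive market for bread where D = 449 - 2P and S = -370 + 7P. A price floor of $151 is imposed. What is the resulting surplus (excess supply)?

Equilibrium price would be P* = 91, so the floor at 151 binds.
At P = 151: D = 147, S = 687.
Surplus = 687 − 147 = 540.

Surplus = 540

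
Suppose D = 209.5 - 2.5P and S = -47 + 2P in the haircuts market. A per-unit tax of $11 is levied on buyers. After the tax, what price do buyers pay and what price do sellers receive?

Buyers pay 557/9, sellers receive 458/9

Pre-tax equilibrium: P* = 57, Q* = 67.
Tax on buyers shifts demand to D = 209.5 − 2.5(P + 11) = 182 - 2.5P.
182 - 2.5P = -47 + 2P gives seller price Ps = 458/9; buyers pay Pb = 458/9 + 11 = 557/9.
New quantity: Q = 209.5 − 2.5(557/9) = 493/9.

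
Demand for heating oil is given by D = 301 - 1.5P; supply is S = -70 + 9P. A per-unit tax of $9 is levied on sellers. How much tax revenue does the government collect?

Pre-tax equilibrium: P* = 106/3, Q* = 248.
Tax on sellers shifts supply to S = -70 + 9(P − 9) = -151 + 9P.
301 - 1.5P = -151 + 9P gives buyer price Pb = 904/21; sellers receive Ps = 904/21 − 9 = 715/21.
New quantity: Q = 301 − 1.5(904/21) = 1655/7.
Revenue = 9 × 1655/7 = 14895/7.

Tax revenue = 14895/7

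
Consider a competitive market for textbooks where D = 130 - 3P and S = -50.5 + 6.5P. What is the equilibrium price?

Set D = S: 130 - 3P = -50.5 + 6.5P.
180.5 = 9.5P, so P* = 19.
Q* = 130 − 3(19) = 73.

P* = 19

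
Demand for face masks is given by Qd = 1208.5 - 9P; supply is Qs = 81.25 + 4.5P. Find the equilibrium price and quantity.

Set Qd = Qs: 1208.5 - 9P = 81.25 + 4.5P.
1127.25 = 13.5P, so P* = 83.5.
Q* = 1208.5 − 9(83.5) = 457.

P* = 83.5, Q* = 457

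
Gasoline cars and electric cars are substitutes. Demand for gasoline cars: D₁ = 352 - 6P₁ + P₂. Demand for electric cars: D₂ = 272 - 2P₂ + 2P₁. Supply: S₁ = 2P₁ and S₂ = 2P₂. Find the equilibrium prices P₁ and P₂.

P₁ = 56, P₂ = 96

Market 1: 352 - 6P₁ + P₂ = 2P₁ → 8P₁ - P₂ = 352.
Market 2: 4P₂ - 2P₁ = 272.
Eliminating P₂: 4×(1) + 1×(2) gives 30P₁ = 1680, so P₁ = 56.
Back-substitute into (2): P₂ = (272 + 2×56) / 4 = 96.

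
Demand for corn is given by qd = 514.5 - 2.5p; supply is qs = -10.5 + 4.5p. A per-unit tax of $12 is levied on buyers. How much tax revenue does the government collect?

Pre-tax equilibrium: p* = 75, q* = 327.
Tax on buyers shifts demand to qd = 514.5 − 2.5(p + 12) = 484.5 - 2.5p.
484.5 - 2.5p = -10.5 + 4.5p gives seller price ps = 495/7; buyers pay pb = 495/7 + 12 = 579/7.
New quantity: q = 514.5 − 2.5(579/7) = 2154/7.
Revenue = 12 × 2154/7 = 25848/7.

Tax revenue = 25848/7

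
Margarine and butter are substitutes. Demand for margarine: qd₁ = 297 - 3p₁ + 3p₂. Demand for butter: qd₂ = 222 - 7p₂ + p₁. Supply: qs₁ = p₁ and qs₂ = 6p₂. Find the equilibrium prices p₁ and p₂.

Market 1: 297 - 3p₁ + 3p₂ = p₁ → 4p₁ - 3p₂ = 297.
Market 2: 13p₂ - p₁ = 222.
Eliminating p₂: 13×(1) + 3×(2) gives 49p₁ = 4527, so p₁ = 4527/49.
Back-substitute into (2): p₂ = (222 + 1×4527/49) / 13 = 1185/49.

p₁ = 4527/49, p₂ = 1185/49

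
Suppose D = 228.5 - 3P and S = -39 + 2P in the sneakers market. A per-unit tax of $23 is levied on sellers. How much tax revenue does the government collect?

Pre-tax equilibrium: P* = 53.5, Q* = 68.
Tax on sellers shifts supply to S = -39 + 2(P − 23) = -85 + 2P.
228.5 - 3P = -85 + 2P gives buyer price Pb = 62.7; sellers receive Ps = 62.7 − 23 = 39.7.
New quantity: Q = 228.5 − 3(62.7) = 40.4.
Revenue = 23 × 40.4 = 929.2.

Tax revenue = 929.2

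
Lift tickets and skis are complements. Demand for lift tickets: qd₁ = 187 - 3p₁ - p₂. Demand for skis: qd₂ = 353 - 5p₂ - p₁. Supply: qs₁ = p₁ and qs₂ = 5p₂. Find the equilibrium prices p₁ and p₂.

p₁ = 1517/39, p₂ = 1225/39

Market 1: 187 - 3p₁ - p₂ = p₁ → 4p₁ + p₂ = 187.
Market 2: 10p₂ + p₁ = 353.
Eliminating p₂: 10×(1) − 1×(2) gives 39p₁ = 1517, so p₁ = 1517/39.
Back-substitute into (2): p₂ = (353 − 1×1517/39) / 10 = 1225/39.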